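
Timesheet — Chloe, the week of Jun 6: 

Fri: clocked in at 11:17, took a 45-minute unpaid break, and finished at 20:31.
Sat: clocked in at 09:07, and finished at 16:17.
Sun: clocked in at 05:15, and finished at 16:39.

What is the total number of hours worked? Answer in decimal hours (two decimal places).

27.05 hours

Fri: 11:17–20:31 = 9 h 14 min; less 45 min break → 8 h 29 min
Sat: 09:07–16:17 = 7 h 10 min
Sun: 05:15–16:39 = 11 h 24 min
Total: 8 h 29 min + 7 h 10 min + 11 h 24 min = 27 h 3 min.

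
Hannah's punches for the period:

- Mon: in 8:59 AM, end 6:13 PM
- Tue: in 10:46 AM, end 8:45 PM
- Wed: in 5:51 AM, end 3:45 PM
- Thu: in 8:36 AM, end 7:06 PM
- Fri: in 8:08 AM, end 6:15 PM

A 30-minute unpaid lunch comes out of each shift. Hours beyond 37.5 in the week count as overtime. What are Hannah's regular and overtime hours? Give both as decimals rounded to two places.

Mon: 8:59 AM–6:13 PM = 9 h 14 min; less 30 min break → 8 h 44 min
Tue: 10:46 AM–8:45 PM = 9 h 59 min; less 30 min break → 9 h 29 min
Wed: 5:51 AM–3:45 PM = 9 h 54 min; less 30 min break → 9 h 24 min
Thu: 8:36 AM–7:06 PM = 10 h 30 min; less 30 min break → 10 h 0 min
Fri: 8:08 AM–6:15 PM = 10 h 7 min; less 30 min break → 9 h 37 min
Total worked: 47 h 14 min = 47.23 h.
Threshold 37.5 h → overtime 9 h 44 min, regular 37 h 30 min.

Regular 37.50 hours, overtime 9.73 hours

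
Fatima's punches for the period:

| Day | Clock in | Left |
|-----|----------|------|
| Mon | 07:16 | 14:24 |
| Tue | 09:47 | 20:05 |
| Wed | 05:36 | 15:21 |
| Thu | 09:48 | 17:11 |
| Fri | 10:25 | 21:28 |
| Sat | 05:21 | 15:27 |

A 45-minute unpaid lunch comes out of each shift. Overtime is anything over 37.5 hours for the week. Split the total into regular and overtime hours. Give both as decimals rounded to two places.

Regular 37.50 hours, overtime 13.72 hours

Mon: 07:16–14:24 = 7 h 8 min; less 45 min break → 6 h 23 min
Tue: 09:47–20:05 = 10 h 18 min; less 45 min break → 9 h 33 min
Wed: 05:36–15:21 = 9 h 45 min; less 45 min break → 9 h 0 min
Thu: 09:48–17:11 = 7 h 23 min; less 45 min break → 6 h 38 min
Fri: 10:25–21:28 = 11 h 3 min; less 45 min break → 10 h 18 min
Sat: 05:21–15:27 = 10 h 6 min; less 45 min break → 9 h 21 min
Total worked: 51 h 13 min = 51.22 h.
Threshold 37.5 h → overtime 13 h 43 min, regular 37 h 30 min.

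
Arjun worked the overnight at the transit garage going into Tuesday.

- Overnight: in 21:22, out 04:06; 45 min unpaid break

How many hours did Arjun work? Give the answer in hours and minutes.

Overnight: 21:22 → midnight = 2 h 38 min; midnight → 04:06 = 4 h 6 min; span 6 h 44 min; less 45 min break → 5 h 59 min

5 h 59 min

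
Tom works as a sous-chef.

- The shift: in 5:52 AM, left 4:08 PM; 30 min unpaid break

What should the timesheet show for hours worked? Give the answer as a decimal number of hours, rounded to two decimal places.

The shift: 5:52 AM–4:08 PM = 10 h 16 min; less 30 min break → 9 h 46 min

9.77 hours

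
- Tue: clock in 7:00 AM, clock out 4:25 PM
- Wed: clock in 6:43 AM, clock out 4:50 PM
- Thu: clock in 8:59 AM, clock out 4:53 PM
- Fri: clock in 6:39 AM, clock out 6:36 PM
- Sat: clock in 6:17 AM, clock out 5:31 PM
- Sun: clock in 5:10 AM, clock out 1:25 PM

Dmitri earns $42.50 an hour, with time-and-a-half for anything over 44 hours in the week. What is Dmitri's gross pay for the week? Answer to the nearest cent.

$2817.75

Tue: 7:00 AM–4:25 PM = 9 h 25 min
Wed: 6:43 AM–4:50 PM = 10 h 7 min
Thu: 8:59 AM–4:53 PM = 7 h 54 min
Fri: 6:39 AM–6:36 PM = 11 h 57 min
Sat: 6:17 AM–5:31 PM = 11 h 14 min
Sun: 5:10 AM–1:25 PM = 8 h 15 min
Total worked: 58 h 52 min = 3532 min.
Regular 44 h 0 min = 2640 min at $42.50/h; overtime 14 h 52 min = 892 min at $63.75/h.
Pay = (2640 × $42.50 + 892 × $63.75) ÷ 60 = $2817.75.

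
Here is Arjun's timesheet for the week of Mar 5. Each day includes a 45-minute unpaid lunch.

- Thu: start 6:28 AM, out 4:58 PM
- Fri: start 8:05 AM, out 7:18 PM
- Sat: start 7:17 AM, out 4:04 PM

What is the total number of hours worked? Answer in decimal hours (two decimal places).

Thu: 6:28 AM–4:58 PM = 10 h 30 min; less 45 min break → 9 h 45 min
Fri: 8:05 AM–7:18 PM = 11 h 13 min; less 45 min break → 10 h 28 min
Sat: 7:17 AM–4:04 PM = 8 h 47 min; less 45 min break → 8 h 2 min
Total: 9 h 45 min + 10 h 28 min + 8 h 2 min = 28 h 15 min.

28.25 hours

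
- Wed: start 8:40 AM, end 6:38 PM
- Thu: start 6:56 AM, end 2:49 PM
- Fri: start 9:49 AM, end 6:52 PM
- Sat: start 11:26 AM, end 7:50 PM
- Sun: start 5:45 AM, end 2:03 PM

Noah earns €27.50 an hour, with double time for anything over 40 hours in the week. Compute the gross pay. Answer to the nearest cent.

€1298.00

Wed: 8:40 AM–6:38 PM = 9 h 58 min
Thu: 6:56 AM–2:49 PM = 7 h 53 min
Fri: 9:49 AM–6:52 PM = 9 h 3 min
Sat: 11:26 AM–7:50 PM = 8 h 24 min
Sun: 5:45 AM–2:03 PM = 8 h 18 min
Total worked: 43 h 36 min = 2616 min.
Regular 40 h 0 min = 2400 min at €27.50/h; overtime 3 h 36 min = 216 min at €55.00/h.
Pay = (2400 × €27.50 + 216 × €55.00) ÷ 60 = €1298.00.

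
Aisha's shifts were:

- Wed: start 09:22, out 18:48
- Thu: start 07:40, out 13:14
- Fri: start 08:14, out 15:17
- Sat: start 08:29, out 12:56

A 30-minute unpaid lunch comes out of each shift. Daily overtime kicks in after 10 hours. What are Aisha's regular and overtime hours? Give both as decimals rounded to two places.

Regular 24.50 hours, overtime 0.00 hours

Wed: 09:22–18:48 = 9 h 26 min; less 30 min break → 8 h 56 min
Thu: 07:40–13:14 = 5 h 34 min; less 30 min break → 5 h 4 min
Fri: 08:14–15:17 = 7 h 3 min; less 30 min break → 6 h 33 min
Sat: 08:29–12:56 = 4 h 27 min; less 30 min break → 3 h 57 min
Wed reg 8 h 56 min / OT 0 h 0 min; Thu reg 5 h 4 min / OT 0 h 0 min; Fri reg 6 h 33 min / OT 0 h 0 min; Sat reg 3 h 57 min / OT 0 h 0 min.
Totals: regular 24 h 30 min, overtime 0 h 0 min.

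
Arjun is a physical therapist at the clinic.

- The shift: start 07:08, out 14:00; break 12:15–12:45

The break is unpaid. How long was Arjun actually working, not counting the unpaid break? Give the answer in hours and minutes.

6 h 22 min

The shift: 07:08–14:00 = 6 h 52 min; less 30 min break → 6 h 22 min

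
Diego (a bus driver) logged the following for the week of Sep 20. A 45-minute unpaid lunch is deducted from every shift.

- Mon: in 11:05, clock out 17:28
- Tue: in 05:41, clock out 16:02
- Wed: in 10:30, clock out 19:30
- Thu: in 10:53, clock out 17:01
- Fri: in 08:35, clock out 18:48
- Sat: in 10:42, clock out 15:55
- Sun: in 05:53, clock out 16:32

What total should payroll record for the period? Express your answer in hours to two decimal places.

52.70 hours

Mon: 11:05–17:28 = 6 h 23 min; less 45 min break → 5 h 38 min
Tue: 05:41–16:02 = 10 h 21 min; less 45 min break → 9 h 36 min
Wed: 10:30–19:30 = 9 h 0 min; less 45 min break → 8 h 15 min
Thu: 10:53–17:01 = 6 h 8 min; less 45 min break → 5 h 23 min
Fri: 08:35–18:48 = 10 h 13 min; less 45 min break → 9 h 28 min
Sat: 10:42–15:55 = 5 h 13 min; less 45 min break → 4 h 28 min
Sun: 05:53–16:32 = 10 h 39 min; less 45 min break → 9 h 54 min
Total: 5 h 38 min + 9 h 36 min + 8 h 15 min + 5 h 23 min + 9 h 28 min + 4 h 28 min + 9 h 54 min = 52 h 42 min.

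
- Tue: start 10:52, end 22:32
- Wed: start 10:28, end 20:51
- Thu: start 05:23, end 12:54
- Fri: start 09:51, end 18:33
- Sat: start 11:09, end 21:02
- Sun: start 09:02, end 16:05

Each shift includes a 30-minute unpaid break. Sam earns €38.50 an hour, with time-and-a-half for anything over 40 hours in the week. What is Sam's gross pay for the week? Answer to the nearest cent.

€2244.55

Tue: 10:52–22:32 = 11 h 40 min; less 30 min break → 11 h 10 min
Wed: 10:28–20:51 = 10 h 23 min; less 30 min break → 9 h 53 min
Thu: 05:23–12:54 = 7 h 31 min; less 30 min break → 7 h 1 min
Fri: 09:51–18:33 = 8 h 42 min; less 30 min break → 8 h 12 min
Sat: 11:09–21:02 = 9 h 53 min; less 30 min break → 9 h 23 min
Sun: 09:02–16:05 = 7 h 3 min; less 30 min break → 6 h 33 min
Total worked: 52 h 12 min = 3132 min.
Regular 40 h 0 min = 2400 min at €38.50/h; overtime 12 h 12 min = 732 min at €57.75/h.
Pay = (2400 × €38.50 + 732 × €57.75) ÷ 60 = €2244.55.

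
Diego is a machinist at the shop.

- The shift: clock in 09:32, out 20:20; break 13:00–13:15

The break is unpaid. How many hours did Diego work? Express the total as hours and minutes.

The shift: 09:32–20:20 = 10 h 48 min; less 15 min break → 10 h 33 min

10 h 33 min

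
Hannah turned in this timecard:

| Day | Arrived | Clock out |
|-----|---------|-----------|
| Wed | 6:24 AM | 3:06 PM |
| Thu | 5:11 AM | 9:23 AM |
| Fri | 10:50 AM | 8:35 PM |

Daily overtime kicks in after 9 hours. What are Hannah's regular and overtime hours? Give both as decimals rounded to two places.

Regular 21.90 hours, overtime 0.75 hours

Wed: 6:24 AM–3:06 PM = 8 h 42 min
Thu: 5:11 AM–9:23 AM = 4 h 12 min
Fri: 10:50 AM–8:35 PM = 9 h 45 min
Wed reg 8 h 42 min / OT 0 h 0 min; Thu reg 4 h 12 min / OT 0 h 0 min; Fri reg 9 h 0 min / OT 0 h 45 min.
Totals: regular 21 h 54 min, overtime 0 h 45 min.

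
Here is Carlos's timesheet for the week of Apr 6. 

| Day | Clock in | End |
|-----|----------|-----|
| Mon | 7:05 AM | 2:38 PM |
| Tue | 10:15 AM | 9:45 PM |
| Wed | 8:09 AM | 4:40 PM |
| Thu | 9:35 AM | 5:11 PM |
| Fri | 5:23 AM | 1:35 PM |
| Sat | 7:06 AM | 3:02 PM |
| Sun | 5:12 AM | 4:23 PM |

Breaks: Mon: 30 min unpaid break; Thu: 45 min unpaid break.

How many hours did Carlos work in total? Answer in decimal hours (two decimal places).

61.23 hours

Mon: 7:05 AM–2:38 PM = 7 h 33 min; less 30 min break → 7 h 3 min
Tue: 10:15 AM–9:45 PM = 11 h 30 min
Wed: 8:09 AM–4:40 PM = 8 h 31 min
Thu: 9:35 AM–5:11 PM = 7 h 36 min; less 45 min break → 6 h 51 min
Fri: 5:23 AM–1:35 PM = 8 h 12 min
Sat: 7:06 AM–3:02 PM = 7 h 56 min
Sun: 5:12 AM–4:23 PM = 11 h 11 min
Total: 7 h 3 min + 11 h 30 min + 8 h 31 min + 6 h 51 min + 8 h 12 min + 7 h 56 min + 11 h 11 min = 61 h 14 min.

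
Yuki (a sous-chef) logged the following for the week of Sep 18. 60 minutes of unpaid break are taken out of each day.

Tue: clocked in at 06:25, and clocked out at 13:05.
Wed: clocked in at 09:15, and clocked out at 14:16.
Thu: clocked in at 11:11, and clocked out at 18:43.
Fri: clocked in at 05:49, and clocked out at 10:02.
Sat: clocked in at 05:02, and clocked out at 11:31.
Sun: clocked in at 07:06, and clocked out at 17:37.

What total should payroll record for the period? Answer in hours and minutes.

34 h 26 min

Tue: 06:25–13:05 = 6 h 40 min; less 60 min break → 5 h 40 min
Wed: 09:15–14:16 = 5 h 1 min; less 60 min break → 4 h 1 min
Thu: 11:11–18:43 = 7 h 32 min; less 60 min break → 6 h 32 min
Fri: 05:49–10:02 = 4 h 13 min; less 60 min break → 3 h 13 min
Sat: 05:02–11:31 = 6 h 29 min; less 60 min break → 5 h 29 min
Sun: 07:06–17:37 = 10 h 31 min; less 60 min break → 9 h 31 min
Total: 5 h 40 min + 4 h 1 min + 6 h 32 min + 3 h 13 min + 5 h 29 min + 9 h 31 min = 34 h 26 min.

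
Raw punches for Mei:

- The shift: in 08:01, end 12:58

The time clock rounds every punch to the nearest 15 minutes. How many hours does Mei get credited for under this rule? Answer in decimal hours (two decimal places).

The shift: in 08:01→08:00, out 12:58→13:00; 5 h 0 min

5.00 hours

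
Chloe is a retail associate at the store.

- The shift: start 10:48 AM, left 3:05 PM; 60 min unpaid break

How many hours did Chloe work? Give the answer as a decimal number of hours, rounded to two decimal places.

3.28 hours

The shift: 10:48 AM–3:05 PM = 4 h 17 min; less 60 min break → 3 h 17 min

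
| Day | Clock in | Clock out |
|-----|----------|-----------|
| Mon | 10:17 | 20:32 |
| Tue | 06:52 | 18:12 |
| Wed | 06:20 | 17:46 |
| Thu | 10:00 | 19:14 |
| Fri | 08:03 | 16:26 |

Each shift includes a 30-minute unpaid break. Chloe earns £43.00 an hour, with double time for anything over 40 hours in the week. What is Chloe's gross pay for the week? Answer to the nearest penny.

£2419.47

Mon: 10:17–20:32 = 10 h 15 min; less 30 min break → 9 h 45 min
Tue: 06:52–18:12 = 11 h 20 min; less 30 min break → 10 h 50 min
Wed: 06:20–17:46 = 11 h 26 min; less 30 min break → 10 h 56 min
Thu: 10:00–19:14 = 9 h 14 min; less 30 min break → 8 h 44 min
Fri: 08:03–16:26 = 8 h 23 min; less 30 min break → 7 h 53 min
Total worked: 48 h 8 min = 2888 min.
Regular 40 h 0 min = 2400 min at £43.00/h; overtime 8 h 8 min = 488 min at £86.00/h.
Pay = (2400 × £43.00 + 488 × £86.00) ÷ 60 = £2419.47.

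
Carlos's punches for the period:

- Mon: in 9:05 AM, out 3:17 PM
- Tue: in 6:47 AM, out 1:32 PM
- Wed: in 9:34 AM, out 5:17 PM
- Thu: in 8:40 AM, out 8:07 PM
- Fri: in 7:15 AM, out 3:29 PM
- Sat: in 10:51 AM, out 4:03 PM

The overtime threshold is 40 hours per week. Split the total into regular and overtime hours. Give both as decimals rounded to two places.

Mon: 9:05 AM–3:17 PM = 6 h 12 min
Tue: 6:47 AM–1:32 PM = 6 h 45 min
Wed: 9:34 AM–5:17 PM = 7 h 43 min
Thu: 8:40 AM–8:07 PM = 11 h 27 min
Fri: 7:15 AM–3:29 PM = 8 h 14 min
Sat: 10:51 AM–4:03 PM = 5 h 12 min
Total worked: 45 h 33 min = 45.55 h.
Threshold 40 h → overtime 5 h 33 min, regular 40 h 0 min.

Regular 40.00 hours, overtime 5.55 hours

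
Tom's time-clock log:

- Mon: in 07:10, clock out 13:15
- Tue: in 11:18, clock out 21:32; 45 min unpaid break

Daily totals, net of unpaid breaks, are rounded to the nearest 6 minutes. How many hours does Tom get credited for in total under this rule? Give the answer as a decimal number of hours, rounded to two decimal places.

Mon: 07:10–13:15 = 6 h 5 min → rounds to 6 h 6 min
Tue: 11:18–21:32 = 10 h 14 min − 45 min = 9 h 29 min → rounds to 9 h 30 min
Total credited: 15 h 36 min.

15.60 hours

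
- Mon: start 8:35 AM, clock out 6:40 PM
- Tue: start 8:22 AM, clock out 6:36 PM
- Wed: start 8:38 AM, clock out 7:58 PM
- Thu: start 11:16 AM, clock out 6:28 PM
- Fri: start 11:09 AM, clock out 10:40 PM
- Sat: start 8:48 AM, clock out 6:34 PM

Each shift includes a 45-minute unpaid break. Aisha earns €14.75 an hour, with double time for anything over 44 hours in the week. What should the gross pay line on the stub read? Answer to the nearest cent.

€992.18

Mon: 8:35 AM–6:40 PM = 10 h 5 min; less 45 min break → 9 h 20 min
Tue: 8:22 AM–6:36 PM = 10 h 14 min; less 45 min break → 9 h 29 min
Wed: 8:38 AM–7:58 PM = 11 h 20 min; less 45 min break → 10 h 35 min
Thu: 11:16 AM–6:28 PM = 7 h 12 min; less 45 min break → 6 h 27 min
Fri: 11:09 AM–10:40 PM = 11 h 31 min; less 45 min break → 10 h 46 min
Sat: 8:48 AM–6:34 PM = 9 h 46 min; less 45 min break → 9 h 1 min
Total worked: 55 h 38 min = 3338 min.
Regular 44 h 0 min = 2640 min at €14.75/h; overtime 11 h 38 min = 698 min at €29.50/h.
Pay = (2640 × €14.75 + 698 × €29.50) ÷ 60 = €992.18.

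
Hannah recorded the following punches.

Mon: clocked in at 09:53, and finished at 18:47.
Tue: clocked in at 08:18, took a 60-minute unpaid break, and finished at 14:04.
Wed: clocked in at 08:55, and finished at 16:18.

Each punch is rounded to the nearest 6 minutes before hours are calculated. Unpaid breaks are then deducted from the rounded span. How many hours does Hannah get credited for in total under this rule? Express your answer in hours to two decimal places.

21.10 hours

Mon: in 09:53→09:54, out 18:47→18:48; 8 h 54 min
Tue: in 08:18→08:18, out 14:04→14:06; 5 h 48 min − 60 min = 4 h 48 min
Wed: in 08:55→08:54, out 16:18→16:18; 7 h 24 min
Total credited: 21 h 6 min.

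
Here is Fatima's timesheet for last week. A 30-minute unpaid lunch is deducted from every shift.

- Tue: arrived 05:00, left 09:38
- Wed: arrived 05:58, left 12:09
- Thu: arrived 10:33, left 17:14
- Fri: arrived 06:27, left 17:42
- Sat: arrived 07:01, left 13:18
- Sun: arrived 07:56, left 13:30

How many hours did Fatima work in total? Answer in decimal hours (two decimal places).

Tue: 05:00–09:38 = 4 h 38 min; less 30 min break → 4 h 8 min
Wed: 05:58–12:09 = 6 h 11 min; less 30 min break → 5 h 41 min
Thu: 10:33–17:14 = 6 h 41 min; less 30 min break → 6 h 11 min
Fri: 06:27–17:42 = 11 h 15 min; less 30 min break → 10 h 45 min
Sat: 07:01–13:18 = 6 h 17 min; less 30 min break → 5 h 47 min
Sun: 07:56–13:30 = 5 h 34 min; less 30 min break → 5 h 4 min
Total: 4 h 8 min + 5 h 41 min + 6 h 11 min + 10 h 45 min + 5 h 47 min + 5 h 4 min = 37 h 36 min.

37.60 hours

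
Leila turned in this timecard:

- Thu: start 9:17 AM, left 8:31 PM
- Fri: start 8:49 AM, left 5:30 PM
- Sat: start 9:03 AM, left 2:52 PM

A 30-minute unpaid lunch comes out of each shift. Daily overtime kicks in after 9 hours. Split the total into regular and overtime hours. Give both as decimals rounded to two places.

Regular 22.50 hours, overtime 1.73 hours

Thu: 9:17 AM–8:31 PM = 11 h 14 min; less 30 min break → 10 h 44 min
Fri: 8:49 AM–5:30 PM = 8 h 41 min; less 30 min break → 8 h 11 min
Sat: 9:03 AM–2:52 PM = 5 h 49 min; less 30 min break → 5 h 19 min
Thu reg 9 h 0 min / OT 1 h 44 min; Fri reg 8 h 11 min / OT 0 h 0 min; Sat reg 5 h 19 min / OT 0 h 0 min.
Totals: regular 22 h 30 min, overtime 1 h 44 min.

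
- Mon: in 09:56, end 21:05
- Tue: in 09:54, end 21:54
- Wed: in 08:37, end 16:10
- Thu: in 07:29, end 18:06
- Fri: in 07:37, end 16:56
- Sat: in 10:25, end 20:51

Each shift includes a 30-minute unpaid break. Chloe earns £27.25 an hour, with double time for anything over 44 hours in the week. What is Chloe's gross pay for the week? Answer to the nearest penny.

Mon: 09:56–21:05 = 11 h 9 min; less 30 min break → 10 h 39 min
Tue: 09:54–21:54 = 12 h 0 min; less 30 min break → 11 h 30 min
Wed: 08:37–16:10 = 7 h 33 min; less 30 min break → 7 h 3 min
Thu: 07:29–18:06 = 10 h 37 min; less 30 min break → 10 h 7 min
Fri: 07:37–16:56 = 9 h 19 min; less 30 min break → 8 h 49 min
Sat: 10:25–20:51 = 10 h 26 min; less 30 min break → 9 h 56 min
Total worked: 58 h 4 min = 3484 min.
Regular 44 h 0 min = 2640 min at £27.25/h; overtime 14 h 4 min = 844 min at £54.50/h.
Pay = (2640 × £27.25 + 844 × £54.50) ÷ 60 = £1965.63.

£1965.63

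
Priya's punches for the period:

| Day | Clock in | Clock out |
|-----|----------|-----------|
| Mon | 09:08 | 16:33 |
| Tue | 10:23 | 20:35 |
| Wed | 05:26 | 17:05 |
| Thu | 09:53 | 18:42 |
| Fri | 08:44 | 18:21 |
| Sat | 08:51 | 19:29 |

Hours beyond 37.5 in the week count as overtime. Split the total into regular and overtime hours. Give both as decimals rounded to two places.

Mon: 09:08–16:33 = 7 h 25 min
Tue: 10:23–20:35 = 10 h 12 min
Wed: 05:26–17:05 = 11 h 39 min
Thu: 09:53–18:42 = 8 h 49 min
Fri: 08:44–18:21 = 9 h 37 min
Sat: 08:51–19:29 = 10 h 38 min
Total worked: 58 h 20 min = 58.33 h.
Threshold 37.5 h → overtime 20 h 50 min, regular 37 h 30 min.

Regular 37.50 hours, overtime 20.83 hours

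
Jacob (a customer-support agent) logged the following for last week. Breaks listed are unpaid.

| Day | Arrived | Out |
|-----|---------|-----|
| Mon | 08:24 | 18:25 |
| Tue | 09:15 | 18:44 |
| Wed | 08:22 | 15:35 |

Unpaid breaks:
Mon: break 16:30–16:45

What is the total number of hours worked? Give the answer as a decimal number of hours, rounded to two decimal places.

Mon: 08:24–18:25 = 10 h 1 min; less 15 min break → 9 h 46 min
Tue: 09:15–18:44 = 9 h 29 min
Wed: 08:22–15:35 = 7 h 13 min
Total: 9 h 46 min + 9 h 29 min + 7 h 13 min = 26 h 28 min.

26.47 hours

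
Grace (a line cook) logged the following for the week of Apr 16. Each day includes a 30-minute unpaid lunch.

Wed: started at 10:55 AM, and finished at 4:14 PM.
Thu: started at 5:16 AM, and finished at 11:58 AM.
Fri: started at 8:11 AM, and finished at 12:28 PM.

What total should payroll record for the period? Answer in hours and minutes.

Wed: 10:55 AM–4:14 PM = 5 h 19 min; less 30 min break → 4 h 49 min
Thu: 5:16 AM–11:58 AM = 6 h 42 min; less 30 min break → 6 h 12 min
Fri: 8:11 AM–12:28 PM = 4 h 17 min; less 30 min break → 3 h 47 min
Total: 4 h 49 min + 6 h 12 min + 3 h 47 min = 14 h 48 min.

14 h 48 min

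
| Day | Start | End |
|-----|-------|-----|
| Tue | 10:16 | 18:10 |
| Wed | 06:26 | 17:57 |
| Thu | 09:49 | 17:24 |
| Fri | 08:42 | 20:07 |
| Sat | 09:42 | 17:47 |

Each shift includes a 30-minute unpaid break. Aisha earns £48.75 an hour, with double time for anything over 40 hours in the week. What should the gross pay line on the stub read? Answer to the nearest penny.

£2340.00

Tue: 10:16–18:10 = 7 h 54 min; less 30 min break → 7 h 24 min
Wed: 06:26–17:57 = 11 h 31 min; less 30 min break → 11 h 1 min
Thu: 09:49–17:24 = 7 h 35 min; less 30 min break → 7 h 5 min
Fri: 08:42–20:07 = 11 h 25 min; less 30 min break → 10 h 55 min
Sat: 09:42–17:47 = 8 h 5 min; less 30 min break → 7 h 35 min
Total worked: 44 h 0 min = 2640 min.
Regular 40 h 0 min = 2400 min at £48.75/h; overtime 4 h 0 min = 240 min at £97.50/h.
Pay = (2400 × £48.75 + 240 × £97.50) ÷ 60 = £2340.00.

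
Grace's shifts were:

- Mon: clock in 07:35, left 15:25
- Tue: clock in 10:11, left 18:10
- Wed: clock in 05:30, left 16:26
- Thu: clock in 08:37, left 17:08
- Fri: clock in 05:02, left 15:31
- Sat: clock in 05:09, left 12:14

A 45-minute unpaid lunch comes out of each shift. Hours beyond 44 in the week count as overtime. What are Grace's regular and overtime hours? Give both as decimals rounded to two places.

Regular 44.00 hours, overtime 4.33 hours

Mon: 07:35–15:25 = 7 h 50 min; less 45 min break → 7 h 5 min
Tue: 10:11–18:10 = 7 h 59 min; less 45 min break → 7 h 14 min
Wed: 05:30–16:26 = 10 h 56 min; less 45 min break → 10 h 11 min
Thu: 08:37–17:08 = 8 h 31 min; less 45 min break → 7 h 46 min
Fri: 05:02–15:31 = 10 h 29 min; less 45 min break → 9 h 44 min
Sat: 05:09–12:14 = 7 h 5 min; less 45 min break → 6 h 20 min
Total worked: 48 h 20 min = 48.33 h.
Threshold 44 h → overtime 4 h 20 min, regular 44 h 0 min.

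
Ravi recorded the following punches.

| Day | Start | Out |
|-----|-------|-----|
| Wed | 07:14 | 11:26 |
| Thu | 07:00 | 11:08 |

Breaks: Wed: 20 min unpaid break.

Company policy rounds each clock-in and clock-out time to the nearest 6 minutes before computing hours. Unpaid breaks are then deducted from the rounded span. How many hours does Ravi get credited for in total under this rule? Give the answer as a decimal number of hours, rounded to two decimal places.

7.97 hours

Wed: in 07:14→07:12, out 11:26→11:24; 4 h 12 min − 20 min = 3 h 52 min
Thu: in 07:00→07:00, out 11:08→11:06; 4 h 6 min
Total credited: 7 h 58 min.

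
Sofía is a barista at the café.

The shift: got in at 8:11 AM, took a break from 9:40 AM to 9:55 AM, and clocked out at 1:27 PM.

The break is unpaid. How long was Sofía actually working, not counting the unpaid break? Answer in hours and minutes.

5 h 1 min

The shift: 8:11 AM–1:27 PM = 5 h 16 min; less 15 min break → 5 h 1 min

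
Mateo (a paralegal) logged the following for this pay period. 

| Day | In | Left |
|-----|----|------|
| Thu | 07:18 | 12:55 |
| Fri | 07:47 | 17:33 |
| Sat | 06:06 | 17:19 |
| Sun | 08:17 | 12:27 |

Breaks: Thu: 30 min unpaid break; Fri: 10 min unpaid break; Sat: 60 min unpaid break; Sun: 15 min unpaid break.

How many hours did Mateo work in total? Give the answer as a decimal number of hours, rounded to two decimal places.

28.85 hours

Thu: 07:18–12:55 = 5 h 37 min; less 30 min break → 5 h 7 min
Fri: 07:47–17:33 = 9 h 46 min; less 10 min break → 9 h 36 min
Sat: 06:06–17:19 = 11 h 13 min; less 60 min break → 10 h 13 min
Sun: 08:17–12:27 = 4 h 10 min; less 15 min break → 3 h 55 min
Total: 5 h 7 min + 9 h 36 min + 10 h 13 min + 3 h 55 min = 28 h 51 min.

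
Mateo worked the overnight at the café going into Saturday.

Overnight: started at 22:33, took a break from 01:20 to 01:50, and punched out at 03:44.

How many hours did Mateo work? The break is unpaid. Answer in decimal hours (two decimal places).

Overnight: 22:33 → midnight = 1 h 27 min; midnight → 03:44 = 3 h 44 min; span 5 h 11 min; less 30 min break → 4 h 41 min

4.68 hours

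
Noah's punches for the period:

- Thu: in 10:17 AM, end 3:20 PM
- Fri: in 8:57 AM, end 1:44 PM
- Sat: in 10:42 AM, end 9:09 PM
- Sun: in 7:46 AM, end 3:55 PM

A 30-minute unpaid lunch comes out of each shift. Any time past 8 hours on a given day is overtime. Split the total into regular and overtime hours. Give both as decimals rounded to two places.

Thu: 10:17 AM–3:20 PM = 5 h 3 min; less 30 min break → 4 h 33 min
Fri: 8:57 AM–1:44 PM = 4 h 47 min; less 30 min break → 4 h 17 min
Sat: 10:42 AM–9:09 PM = 10 h 27 min; less 30 min break → 9 h 57 min
Sun: 7:46 AM–3:55 PM = 8 h 9 min; less 30 min break → 7 h 39 min
Thu reg 4 h 33 min / OT 0 h 0 min; Fri reg 4 h 17 min / OT 0 h 0 min; Sat reg 8 h 0 min / OT 1 h 57 min; Sun reg 7 h 39 min / OT 0 h 0 min.
Totals: regular 24 h 29 min, overtime 1 h 57 min.

Regular 24.48 hours, overtime 1.95 hours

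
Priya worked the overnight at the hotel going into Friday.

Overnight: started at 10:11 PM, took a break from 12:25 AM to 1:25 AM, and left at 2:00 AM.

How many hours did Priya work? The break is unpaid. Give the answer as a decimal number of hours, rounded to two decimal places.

Overnight: 10:11 PM → midnight = 1 h 49 min; midnight → 2:00 AM = 2 h 0 min; span 3 h 49 min; less 60 min break → 2 h 49 min

2.82 hours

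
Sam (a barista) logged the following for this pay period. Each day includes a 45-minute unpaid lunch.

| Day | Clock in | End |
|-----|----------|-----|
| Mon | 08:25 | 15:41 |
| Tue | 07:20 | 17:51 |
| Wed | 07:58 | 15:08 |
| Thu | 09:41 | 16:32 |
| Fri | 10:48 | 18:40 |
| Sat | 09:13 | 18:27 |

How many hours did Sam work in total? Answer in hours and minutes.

44 h 24 min

Mon: 08:25–15:41 = 7 h 16 min; less 45 min break → 6 h 31 min
Tue: 07:20–17:51 = 10 h 31 min; less 45 min break → 9 h 46 min
Wed: 07:58–15:08 = 7 h 10 min; less 45 min break → 6 h 25 min
Thu: 09:41–16:32 = 6 h 51 min; less 45 min break → 6 h 6 min
Fri: 10:48–18:40 = 7 h 52 min; less 45 min break → 7 h 7 min
Sat: 09:13–18:27 = 9 h 14 min; less 45 min break → 8 h 29 min
Total: 6 h 31 min + 9 h 46 min + 6 h 25 min + 6 h 6 min + 7 h 7 min + 8 h 29 min = 44 h 24 min.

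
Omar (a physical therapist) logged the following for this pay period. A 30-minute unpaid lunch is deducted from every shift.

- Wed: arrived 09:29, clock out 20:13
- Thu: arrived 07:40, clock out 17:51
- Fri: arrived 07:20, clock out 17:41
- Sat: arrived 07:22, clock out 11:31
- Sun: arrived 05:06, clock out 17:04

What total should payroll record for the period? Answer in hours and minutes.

44 h 53 min

Wed: 09:29–20:13 = 10 h 44 min; less 30 min break → 10 h 14 min
Thu: 07:40–17:51 = 10 h 11 min; less 30 min break → 9 h 41 min
Fri: 07:20–17:41 = 10 h 21 min; less 30 min break → 9 h 51 min
Sat: 07:22–11:31 = 4 h 9 min; less 30 min break → 3 h 39 min
Sun: 05:06–17:04 = 11 h 58 min; less 30 min break → 11 h 28 min
Total: 10 h 14 min + 9 h 41 min + 9 h 51 min + 3 h 39 min + 11 h 28 min = 44 h 53 min.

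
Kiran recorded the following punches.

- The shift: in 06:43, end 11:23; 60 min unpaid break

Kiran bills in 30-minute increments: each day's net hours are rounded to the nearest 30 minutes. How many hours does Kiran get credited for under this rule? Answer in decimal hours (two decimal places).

The shift: 06:43–11:23 = 4 h 40 min − 60 min = 3 h 40 min → rounds to 3 h 30 min

3.50 hours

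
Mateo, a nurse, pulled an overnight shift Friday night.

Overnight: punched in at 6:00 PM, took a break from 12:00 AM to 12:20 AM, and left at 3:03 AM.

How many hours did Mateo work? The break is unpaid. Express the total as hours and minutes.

Overnight: 6:00 PM → midnight = 6 h 0 min; midnight → 3:03 AM = 3 h 3 min; span 9 h 3 min; less 20 min break → 8 h 43 min

8 h 43 min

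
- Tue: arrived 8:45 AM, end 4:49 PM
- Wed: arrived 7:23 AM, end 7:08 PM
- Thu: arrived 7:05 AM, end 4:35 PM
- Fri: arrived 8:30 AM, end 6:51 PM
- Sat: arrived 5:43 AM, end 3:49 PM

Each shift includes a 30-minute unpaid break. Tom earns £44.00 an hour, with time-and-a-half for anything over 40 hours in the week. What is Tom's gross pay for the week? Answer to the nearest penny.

Tue: 8:45 AM–4:49 PM = 8 h 4 min; less 30 min break → 7 h 34 min
Wed: 7:23 AM–7:08 PM = 11 h 45 min; less 30 min break → 11 h 15 min
Thu: 7:05 AM–4:35 PM = 9 h 30 min; less 30 min break → 9 h 0 min
Fri: 8:30 AM–6:51 PM = 10 h 21 min; less 30 min break → 9 h 51 min
Sat: 5:43 AM–3:49 PM = 10 h 6 min; less 30 min break → 9 h 36 min
Total worked: 47 h 16 min = 2836 min.
Regular 40 h 0 min = 2400 min at £44.00/h; overtime 7 h 16 min = 436 min at £66.00/h.
Pay = (2400 × £44.00 + 436 × £66.00) ÷ 60 = £2239.60.

£2239.60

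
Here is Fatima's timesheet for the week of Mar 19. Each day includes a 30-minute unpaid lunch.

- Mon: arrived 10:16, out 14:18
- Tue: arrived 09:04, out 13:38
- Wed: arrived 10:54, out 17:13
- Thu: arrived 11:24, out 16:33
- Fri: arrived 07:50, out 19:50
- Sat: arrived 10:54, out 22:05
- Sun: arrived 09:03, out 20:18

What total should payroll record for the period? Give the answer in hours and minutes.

51 h 0 min

Mon: 10:16–14:18 = 4 h 2 min; less 30 min break → 3 h 32 min
Tue: 09:04–13:38 = 4 h 34 min; less 30 min break → 4 h 4 min
Wed: 10:54–17:13 = 6 h 19 min; less 30 min break → 5 h 49 min
Thu: 11:24–16:33 = 5 h 9 min; less 30 min break → 4 h 39 min
Fri: 07:50–19:50 = 12 h 0 min; less 30 min break → 11 h 30 min
Sat: 10:54–22:05 = 11 h 11 min; less 30 min break → 10 h 41 min
Sun: 09:03–20:18 = 11 h 15 min; less 30 min break → 10 h 45 min
Total: 3 h 32 min + 4 h 4 min + 5 h 49 min + 4 h 39 min + 11 h 30 min + 10 h 41 min + 10 h 45 min = 51 h 0 min.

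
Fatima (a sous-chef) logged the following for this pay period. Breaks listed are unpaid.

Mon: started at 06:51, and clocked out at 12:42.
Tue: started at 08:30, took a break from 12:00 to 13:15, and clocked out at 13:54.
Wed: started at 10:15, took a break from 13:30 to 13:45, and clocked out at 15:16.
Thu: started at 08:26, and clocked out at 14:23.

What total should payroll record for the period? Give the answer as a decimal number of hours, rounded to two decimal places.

20.72 hours

Mon: 06:51–12:42 = 5 h 51 min
Tue: 08:30–13:54 = 5 h 24 min; less 75 min break → 4 h 9 min
Wed: 10:15–15:16 = 5 h 1 min; less 15 min break → 4 h 46 min
Thu: 08:26–14:23 = 5 h 57 min
Total: 5 h 51 min + 4 h 9 min + 4 h 46 min + 5 h 57 min = 20 h 43 min.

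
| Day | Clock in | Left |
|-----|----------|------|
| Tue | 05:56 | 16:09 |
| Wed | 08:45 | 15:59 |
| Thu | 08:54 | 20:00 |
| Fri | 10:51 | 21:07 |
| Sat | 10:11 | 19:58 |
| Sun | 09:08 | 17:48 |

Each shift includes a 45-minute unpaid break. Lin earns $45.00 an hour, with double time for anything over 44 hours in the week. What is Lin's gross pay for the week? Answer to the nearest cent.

$2769.00

Tue: 05:56–16:09 = 10 h 13 min; less 45 min break → 9 h 28 min
Wed: 08:45–15:59 = 7 h 14 min; less 45 min break → 6 h 29 min
Thu: 08:54–20:00 = 11 h 6 min; less 45 min break → 10 h 21 min
Fri: 10:51–21:07 = 10 h 16 min; less 45 min break → 9 h 31 min
Sat: 10:11–19:58 = 9 h 47 min; less 45 min break → 9 h 2 min
Sun: 09:08–17:48 = 8 h 40 min; less 45 min break → 7 h 55 min
Total worked: 52 h 46 min = 3166 min.
Regular 44 h 0 min = 2640 min at $45.00/h; overtime 8 h 46 min = 526 min at $90.00/h.
Pay = (2640 × $45.00 + 526 × $90.00) ÷ 60 = $2769.00.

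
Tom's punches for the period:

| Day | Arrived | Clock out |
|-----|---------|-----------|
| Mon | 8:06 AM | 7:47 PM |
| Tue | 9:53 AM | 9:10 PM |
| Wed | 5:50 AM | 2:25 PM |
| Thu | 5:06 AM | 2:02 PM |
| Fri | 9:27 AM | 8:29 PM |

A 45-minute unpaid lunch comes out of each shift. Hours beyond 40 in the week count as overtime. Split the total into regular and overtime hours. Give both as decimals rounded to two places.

Mon: 8:06 AM–7:47 PM = 11 h 41 min; less 45 min break → 10 h 56 min
Tue: 9:53 AM–9:10 PM = 11 h 17 min; less 45 min break → 10 h 32 min
Wed: 5:50 AM–2:25 PM = 8 h 35 min; less 45 min break → 7 h 50 min
Thu: 5:06 AM–2:02 PM = 8 h 56 min; less 45 min break → 8 h 11 min
Fri: 9:27 AM–8:29 PM = 11 h 2 min; less 45 min break → 10 h 17 min
Total worked: 47 h 46 min = 47.77 h.
Threshold 40 h → overtime 7 h 46 min, regular 40 h 0 min.

Regular 40.00 hours, overtime 7.77 hours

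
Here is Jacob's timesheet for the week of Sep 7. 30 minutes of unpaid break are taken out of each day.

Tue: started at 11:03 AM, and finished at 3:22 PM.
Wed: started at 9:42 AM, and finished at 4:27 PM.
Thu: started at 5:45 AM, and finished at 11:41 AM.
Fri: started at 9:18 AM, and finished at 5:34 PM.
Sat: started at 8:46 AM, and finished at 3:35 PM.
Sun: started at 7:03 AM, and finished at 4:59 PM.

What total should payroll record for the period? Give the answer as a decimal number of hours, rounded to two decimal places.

39.02 hours

Tue: 11:03 AM–3:22 PM = 4 h 19 min; less 30 min break → 3 h 49 min
Wed: 9:42 AM–4:27 PM = 6 h 45 min; less 30 min break → 6 h 15 min
Thu: 5:45 AM–11:41 AM = 5 h 56 min; less 30 min break → 5 h 26 min
Fri: 9:18 AM–5:34 PM = 8 h 16 min; less 30 min break → 7 h 46 min
Sat: 8:46 AM–3:35 PM = 6 h 49 min; less 30 min break → 6 h 19 min
Sun: 7:03 AM–4:59 PM = 9 h 56 min; less 30 min break → 9 h 26 min
Total: 3 h 49 min + 6 h 15 min + 5 h 26 min + 7 h 46 min + 6 h 19 min + 9 h 26 min = 39 h 1 min.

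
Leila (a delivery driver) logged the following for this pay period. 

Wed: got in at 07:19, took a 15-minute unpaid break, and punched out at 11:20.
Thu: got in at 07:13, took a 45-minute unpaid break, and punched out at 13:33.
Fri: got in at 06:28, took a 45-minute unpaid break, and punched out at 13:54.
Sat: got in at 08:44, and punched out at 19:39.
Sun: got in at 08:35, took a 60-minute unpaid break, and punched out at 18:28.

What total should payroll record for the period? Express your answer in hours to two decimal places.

35.83 hours

Wed: 07:19–11:20 = 4 h 1 min; less 15 min break → 3 h 46 min
Thu: 07:13–13:33 = 6 h 20 min; less 45 min break → 5 h 35 min
Fri: 06:28–13:54 = 7 h 26 min; less 45 min break → 6 h 41 min
Sat: 08:44–19:39 = 10 h 55 min
Sun: 08:35–18:28 = 9 h 53 min; less 60 min break → 8 h 53 min
Total: 3 h 46 min + 5 h 35 min + 6 h 41 min + 10 h 55 min + 8 h 53 min = 35 h 50 min.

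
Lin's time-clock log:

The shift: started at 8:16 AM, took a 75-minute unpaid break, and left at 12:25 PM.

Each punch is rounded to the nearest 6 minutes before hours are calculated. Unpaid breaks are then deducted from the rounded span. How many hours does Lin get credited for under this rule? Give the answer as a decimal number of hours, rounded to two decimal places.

2.85 hours

The shift: in 8:16 AM→8:18 AM, out 12:25 PM→12:24 PM; 4 h 6 min − 75 min = 2 h 51 min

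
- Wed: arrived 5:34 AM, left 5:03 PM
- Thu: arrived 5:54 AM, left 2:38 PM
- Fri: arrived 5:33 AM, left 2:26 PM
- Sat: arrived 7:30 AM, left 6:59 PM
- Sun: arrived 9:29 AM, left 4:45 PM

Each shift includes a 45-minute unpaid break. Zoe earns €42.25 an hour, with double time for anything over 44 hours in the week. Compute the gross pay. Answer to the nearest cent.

€1867.45

Wed: 5:34 AM–5:03 PM = 11 h 29 min; less 45 min break → 10 h 44 min
Thu: 5:54 AM–2:38 PM = 8 h 44 min; less 45 min break → 7 h 59 min
Fri: 5:33 AM–2:26 PM = 8 h 53 min; less 45 min break → 8 h 8 min
Sat: 7:30 AM–6:59 PM = 11 h 29 min; less 45 min break → 10 h 44 min
Sun: 9:29 AM–4:45 PM = 7 h 16 min; less 45 min break → 6 h 31 min
Total worked: 44 h 6 min = 2646 min.
Regular 44 h 0 min = 2640 min at €42.25/h; overtime 0 h 6 min = 6 min at €84.50/h.
Pay = (2640 × €42.25 + 6 × €84.50) ÷ 60 = €1867.45.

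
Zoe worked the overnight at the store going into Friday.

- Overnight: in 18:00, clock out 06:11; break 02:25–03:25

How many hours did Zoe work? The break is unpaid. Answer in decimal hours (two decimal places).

11.18 hours

Overnight: 18:00 → midnight = 6 h 0 min; midnight → 06:11 = 6 h 11 min; span 12 h 11 min; less 60 min break → 11 h 11 min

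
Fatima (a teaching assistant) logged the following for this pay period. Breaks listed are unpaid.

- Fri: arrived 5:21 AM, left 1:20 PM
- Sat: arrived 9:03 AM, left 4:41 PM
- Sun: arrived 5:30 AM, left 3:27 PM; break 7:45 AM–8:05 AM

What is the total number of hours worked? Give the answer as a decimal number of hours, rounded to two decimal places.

Fri: 5:21 AM–1:20 PM = 7 h 59 min
Sat: 9:03 AM–4:41 PM = 7 h 38 min
Sun: 5:30 AM–3:27 PM = 9 h 57 min; less 20 min break → 9 h 37 min
Total: 7 h 59 min + 7 h 38 min + 9 h 37 min = 25 h 14 min.

25.23 hours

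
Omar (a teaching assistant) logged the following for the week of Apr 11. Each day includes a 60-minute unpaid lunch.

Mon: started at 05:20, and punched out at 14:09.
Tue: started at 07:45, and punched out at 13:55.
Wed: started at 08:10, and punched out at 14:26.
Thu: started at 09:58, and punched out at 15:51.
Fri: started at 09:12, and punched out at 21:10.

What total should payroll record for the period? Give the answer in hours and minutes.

34 h 6 min

Mon: 05:20–14:09 = 8 h 49 min; less 60 min break → 7 h 49 min
Tue: 07:45–13:55 = 6 h 10 min; less 60 min break → 5 h 10 min
Wed: 08:10–14:26 = 6 h 16 min; less 60 min break → 5 h 16 min
Thu: 09:58–15:51 = 5 h 53 min; less 60 min break → 4 h 53 min
Fri: 09:12–21:10 = 11 h 58 min; less 60 min break → 10 h 58 min
Total: 7 h 49 min + 5 h 10 min + 5 h 16 min + 4 h 53 min + 10 h 58 min = 34 h 6 min.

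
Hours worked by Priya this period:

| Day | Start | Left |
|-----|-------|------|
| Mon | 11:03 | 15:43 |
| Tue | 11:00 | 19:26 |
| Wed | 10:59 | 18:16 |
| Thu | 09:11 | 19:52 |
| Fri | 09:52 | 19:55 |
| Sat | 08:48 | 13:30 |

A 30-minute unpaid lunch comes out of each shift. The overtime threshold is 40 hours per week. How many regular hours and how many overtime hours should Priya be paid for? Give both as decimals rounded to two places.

Mon: 11:03–15:43 = 4 h 40 min; less 30 min break → 4 h 10 min
Tue: 11:00–19:26 = 8 h 26 min; less 30 min break → 7 h 56 min
Wed: 10:59–18:16 = 7 h 17 min; less 30 min break → 6 h 47 min
Thu: 09:11–19:52 = 10 h 41 min; less 30 min break → 10 h 11 min
Fri: 09:52–19:55 = 10 h 3 min; less 30 min break → 9 h 33 min
Sat: 08:48–13:30 = 4 h 42 min; less 30 min break → 4 h 12 min
Total worked: 42 h 49 min = 42.82 h.
Threshold 40 h → overtime 2 h 49 min, regular 40 h 0 min.

Regular 40.00 hours, overtime 2.82 hours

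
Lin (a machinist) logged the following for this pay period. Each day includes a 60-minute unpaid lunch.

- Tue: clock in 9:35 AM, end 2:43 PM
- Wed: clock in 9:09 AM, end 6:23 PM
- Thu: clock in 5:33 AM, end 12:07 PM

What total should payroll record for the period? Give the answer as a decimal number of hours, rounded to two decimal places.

Tue: 9:35 AM–2:43 PM = 5 h 8 min; less 60 min break → 4 h 8 min
Wed: 9:09 AM–6:23 PM = 9 h 14 min; less 60 min break → 8 h 14 min
Thu: 5:33 AM–12:07 PM = 6 h 34 min; less 60 min break → 5 h 34 min
Total: 4 h 8 min + 8 h 14 min + 5 h 34 min = 17 h 56 min.

17.93 hours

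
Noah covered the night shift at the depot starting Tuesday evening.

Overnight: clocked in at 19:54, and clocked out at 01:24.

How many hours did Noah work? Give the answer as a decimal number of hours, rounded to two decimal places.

Overnight: 19:54 → midnight = 4 h 6 min; midnight → 01:24 = 1 h 24 min; span 5 h 30 min

5.50 hours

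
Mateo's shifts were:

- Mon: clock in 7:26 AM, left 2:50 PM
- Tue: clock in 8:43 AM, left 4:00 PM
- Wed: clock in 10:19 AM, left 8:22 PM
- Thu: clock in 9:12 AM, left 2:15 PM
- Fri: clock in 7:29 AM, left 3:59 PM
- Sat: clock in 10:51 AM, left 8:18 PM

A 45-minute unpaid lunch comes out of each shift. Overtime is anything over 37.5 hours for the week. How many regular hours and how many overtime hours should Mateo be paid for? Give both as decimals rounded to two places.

Mon: 7:26 AM–2:50 PM = 7 h 24 min; less 45 min break → 6 h 39 min
Tue: 8:43 AM–4:00 PM = 7 h 17 min; less 45 min break → 6 h 32 min
Wed: 10:19 AM–8:22 PM = 10 h 3 min; less 45 min break → 9 h 18 min
Thu: 9:12 AM–2:15 PM = 5 h 3 min; less 45 min break → 4 h 18 min
Fri: 7:29 AM–3:59 PM = 8 h 30 min; less 45 min break → 7 h 45 min
Sat: 10:51 AM–8:18 PM = 9 h 27 min; less 45 min break → 8 h 42 min
Total worked: 43 h 14 min = 43.23 h.
Threshold 37.5 h → overtime 5 h 44 min, regular 37 h 30 min.

Regular 37.50 hours, overtime 5.73 hours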